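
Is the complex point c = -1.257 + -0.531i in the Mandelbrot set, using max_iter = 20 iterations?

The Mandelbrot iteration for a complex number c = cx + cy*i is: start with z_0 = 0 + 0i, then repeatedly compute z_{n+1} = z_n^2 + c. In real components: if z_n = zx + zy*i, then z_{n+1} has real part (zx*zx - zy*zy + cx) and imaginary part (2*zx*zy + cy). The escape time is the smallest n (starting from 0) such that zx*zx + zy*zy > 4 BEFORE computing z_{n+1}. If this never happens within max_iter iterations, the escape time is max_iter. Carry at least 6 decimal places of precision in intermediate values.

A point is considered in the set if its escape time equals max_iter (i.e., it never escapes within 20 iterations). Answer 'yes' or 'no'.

Answer: no

Derivation:
z_0 = 0 + 0i, c = -1.2570 + -0.5310i
Iter 1: z = -1.2570 + -0.5310i, |z|^2 = 1.8620
Iter 2: z = 0.0411 + 0.8039i, |z|^2 = 0.6480
Iter 3: z = -1.9016 + -0.4649i, |z|^2 = 3.8323
Iter 4: z = 2.1430 + 1.2373i, |z|^2 = 6.1233
Escaped at iteration 4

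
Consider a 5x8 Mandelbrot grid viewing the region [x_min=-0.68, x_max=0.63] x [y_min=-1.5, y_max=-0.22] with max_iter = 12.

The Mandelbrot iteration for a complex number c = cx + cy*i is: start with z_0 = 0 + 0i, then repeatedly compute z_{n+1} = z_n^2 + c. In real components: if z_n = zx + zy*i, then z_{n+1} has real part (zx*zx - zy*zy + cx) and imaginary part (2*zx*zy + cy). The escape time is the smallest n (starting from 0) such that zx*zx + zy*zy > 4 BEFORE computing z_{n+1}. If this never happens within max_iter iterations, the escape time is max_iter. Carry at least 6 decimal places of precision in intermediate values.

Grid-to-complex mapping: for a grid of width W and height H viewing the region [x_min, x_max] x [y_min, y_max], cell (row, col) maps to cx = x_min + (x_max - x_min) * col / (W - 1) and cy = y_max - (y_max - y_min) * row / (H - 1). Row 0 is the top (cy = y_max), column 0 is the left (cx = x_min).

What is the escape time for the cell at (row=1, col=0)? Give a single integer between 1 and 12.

Answer: 12

Derivation:
z_0 = 0 + 0i, c = -0.6800 + -0.4029i
Iter 1: z = -0.6800 + -0.4029i, |z|^2 = 0.6247
Iter 2: z = -0.3799 + 0.1450i, |z|^2 = 0.1654
Iter 3: z = -0.5567 + -0.5130i, |z|^2 = 0.5731
Iter 4: z = -0.6333 + 0.1684i, |z|^2 = 0.4294
Iter 5: z = -0.3073 + -0.6161i, |z|^2 = 0.4740
Iter 6: z = -0.9652 + -0.0242i, |z|^2 = 0.9322
Iter 7: z = 0.2510 + -0.3562i, |z|^2 = 0.1899
Iter 8: z = -0.7439 + -0.5817i, |z|^2 = 0.8916
Iter 9: z = -0.4650 + 0.4625i, |z|^2 = 0.4301
Iter 10: z = -0.6777 + -0.8329i, |z|^2 = 1.1530
Iter 11: z = -0.9146 + 0.7261i, |z|^2 = 1.3636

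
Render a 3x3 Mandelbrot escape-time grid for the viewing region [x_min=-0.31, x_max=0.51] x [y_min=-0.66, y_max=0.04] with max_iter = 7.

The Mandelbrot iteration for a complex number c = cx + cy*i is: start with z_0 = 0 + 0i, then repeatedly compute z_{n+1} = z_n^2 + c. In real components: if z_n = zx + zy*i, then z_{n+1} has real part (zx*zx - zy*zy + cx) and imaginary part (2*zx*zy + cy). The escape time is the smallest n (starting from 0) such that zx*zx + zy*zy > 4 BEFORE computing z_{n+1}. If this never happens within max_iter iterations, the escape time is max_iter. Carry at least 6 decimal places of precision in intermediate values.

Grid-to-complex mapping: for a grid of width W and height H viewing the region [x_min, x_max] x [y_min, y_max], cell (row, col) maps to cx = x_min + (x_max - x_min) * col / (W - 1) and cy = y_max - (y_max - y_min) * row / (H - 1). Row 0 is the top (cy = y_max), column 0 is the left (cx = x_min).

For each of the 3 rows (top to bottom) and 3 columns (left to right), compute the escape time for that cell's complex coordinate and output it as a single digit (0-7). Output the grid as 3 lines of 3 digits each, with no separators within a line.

(row=0, col=0): c = -0.3100 + 0.0400i → escape time 7
(row=0, col=1): c = 0.1000 + 0.0400i → escape time 7
(row=0, col=2): c = 0.5100 + 0.0400i → escape time 5
(row=1, col=0): c = -0.3100 + -0.3100i → escape time 7
(row=1, col=1): c = 0.1000 + -0.3100i → escape time 7
(row=1, col=2): c = 0.5100 + -0.3100i → escape time 5
(row=2, col=0): c = -0.3100 + -0.6600i → escape time 7
(row=2, col=1): c = 0.1000 + -0.6600i → escape time 7
(row=2, col=2): c = 0.5100 + -0.6600i → escape time 4

Answer: 775
775
774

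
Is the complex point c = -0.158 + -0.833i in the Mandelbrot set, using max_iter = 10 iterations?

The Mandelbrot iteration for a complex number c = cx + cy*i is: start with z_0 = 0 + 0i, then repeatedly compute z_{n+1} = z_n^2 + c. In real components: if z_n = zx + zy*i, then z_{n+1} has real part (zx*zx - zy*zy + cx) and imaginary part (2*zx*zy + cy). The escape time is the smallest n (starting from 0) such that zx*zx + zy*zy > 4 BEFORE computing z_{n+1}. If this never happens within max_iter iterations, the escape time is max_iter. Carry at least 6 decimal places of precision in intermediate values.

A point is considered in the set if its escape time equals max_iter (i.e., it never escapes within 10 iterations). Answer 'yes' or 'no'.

z_0 = 0 + 0i, c = -0.1580 + -0.8330i
Iter 1: z = -0.1580 + -0.8330i, |z|^2 = 0.7189
Iter 2: z = -0.8269 + -0.5698i, |z|^2 = 1.0084
Iter 3: z = 0.2012 + 0.1093i, |z|^2 = 0.0524
Iter 4: z = -0.1295 + -0.7890i, |z|^2 = 0.6393
Iter 5: z = -0.7638 + -0.6287i, |z|^2 = 0.9786
Iter 6: z = 0.0301 + 0.1273i, |z|^2 = 0.0171
Iter 7: z = -0.1733 + -0.8253i, |z|^2 = 0.7112
Iter 8: z = -0.8091 + -0.5469i, |z|^2 = 0.9538
Iter 9: z = 0.1975 + 0.0521i, |z|^2 = 0.0417
Did not escape in 10 iterations → in set

Answer: yes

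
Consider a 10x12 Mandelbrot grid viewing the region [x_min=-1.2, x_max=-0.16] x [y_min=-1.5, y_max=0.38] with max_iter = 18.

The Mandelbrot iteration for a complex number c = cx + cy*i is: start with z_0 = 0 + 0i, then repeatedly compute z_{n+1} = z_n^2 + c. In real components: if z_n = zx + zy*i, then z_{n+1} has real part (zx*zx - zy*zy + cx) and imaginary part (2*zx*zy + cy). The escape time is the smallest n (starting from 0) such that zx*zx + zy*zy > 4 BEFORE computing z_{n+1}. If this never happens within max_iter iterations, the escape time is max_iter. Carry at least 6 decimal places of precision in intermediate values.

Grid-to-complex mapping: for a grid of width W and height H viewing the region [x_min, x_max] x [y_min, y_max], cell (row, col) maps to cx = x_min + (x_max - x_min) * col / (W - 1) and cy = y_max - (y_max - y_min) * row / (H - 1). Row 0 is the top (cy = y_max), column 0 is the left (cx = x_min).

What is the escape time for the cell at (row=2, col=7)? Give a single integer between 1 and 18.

Answer: 18

Derivation:
z_0 = 0 + 0i, c = -0.3911 + 0.0382i
Iter 1: z = -0.3911 + 0.0382i, |z|^2 = 0.1544
Iter 2: z = -0.2396 + 0.0083i, |z|^2 = 0.0575
Iter 3: z = -0.3338 + 0.0342i, |z|^2 = 0.1126
Iter 4: z = -0.2809 + 0.0154i, |z|^2 = 0.0791
Iter 5: z = -0.3125 + 0.0296i, |z|^2 = 0.0985
Iter 6: z = -0.2944 + 0.0197i, |z|^2 = 0.0870
Iter 7: z = -0.3049 + 0.0266i, |z|^2 = 0.0936
Iter 8: z = -0.2989 + 0.0220i, |z|^2 = 0.0898
Iter 9: z = -0.3023 + 0.0250i, |z|^2 = 0.0920
Iter 10: z = -0.3004 + 0.0230i, |z|^2 = 0.0908
Iter 11: z = -0.3014 + 0.0243i, |z|^2 = 0.0914
Iter 12: z = -0.3009 + 0.0235i, |z|^2 = 0.0911
Iter 13: z = -0.3012 + 0.0240i, |z|^2 = 0.0913
Iter 14: z = -0.3010 + 0.0237i, |z|^2 = 0.0912
Iter 15: z = -0.3011 + 0.0239i, |z|^2 = 0.0912
Iter 16: z = -0.3010 + 0.0238i, |z|^2 = 0.0912
Iter 17: z = -0.3011 + 0.0239i, |z|^2 = 0.0912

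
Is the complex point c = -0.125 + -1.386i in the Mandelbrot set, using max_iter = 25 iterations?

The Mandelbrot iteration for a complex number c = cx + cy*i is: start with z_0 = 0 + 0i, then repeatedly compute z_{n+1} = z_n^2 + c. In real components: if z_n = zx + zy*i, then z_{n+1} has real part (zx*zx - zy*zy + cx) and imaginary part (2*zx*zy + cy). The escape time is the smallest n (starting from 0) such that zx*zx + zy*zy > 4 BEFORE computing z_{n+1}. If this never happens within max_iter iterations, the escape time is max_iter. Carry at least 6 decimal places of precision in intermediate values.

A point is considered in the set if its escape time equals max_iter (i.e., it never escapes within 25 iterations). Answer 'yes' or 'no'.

z_0 = 0 + 0i, c = -0.1250 + -1.3860i
Iter 1: z = -0.1250 + -1.3860i, |z|^2 = 1.9366
Iter 2: z = -2.0304 + -1.0395i, |z|^2 = 5.2030
Escaped at iteration 2

Answer: no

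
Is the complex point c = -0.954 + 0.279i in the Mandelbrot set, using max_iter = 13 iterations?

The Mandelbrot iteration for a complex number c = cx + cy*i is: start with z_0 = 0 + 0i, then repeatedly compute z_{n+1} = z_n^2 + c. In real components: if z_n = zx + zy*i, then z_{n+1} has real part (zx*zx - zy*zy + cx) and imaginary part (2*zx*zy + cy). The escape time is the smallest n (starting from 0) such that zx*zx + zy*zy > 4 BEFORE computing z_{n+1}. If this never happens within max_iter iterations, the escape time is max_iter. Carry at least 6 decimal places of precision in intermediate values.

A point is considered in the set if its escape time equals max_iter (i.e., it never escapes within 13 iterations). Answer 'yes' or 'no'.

z_0 = 0 + 0i, c = -0.9540 + 0.2790i
Iter 1: z = -0.9540 + 0.2790i, |z|^2 = 0.9880
Iter 2: z = -0.1217 + -0.2533i, |z|^2 = 0.0790
Iter 3: z = -1.0034 + 0.3407i, |z|^2 = 1.1228
Iter 4: z = -0.0633 + -0.4046i, |z|^2 = 0.1677
Iter 5: z = -1.1137 + 0.3302i, |z|^2 = 1.3494
Iter 6: z = 0.1773 + -0.4566i, |z|^2 = 0.2399
Iter 7: z = -1.1311 + 0.1171i, |z|^2 = 1.2930
Iter 8: z = 0.3116 + 0.0142i, |z|^2 = 0.0973
Iter 9: z = -0.8571 + 0.2878i, |z|^2 = 0.8175
Iter 10: z = -0.3022 + -0.2144i, |z|^2 = 0.1373
Iter 11: z = -0.9086 + 0.4086i, |z|^2 = 0.9926
Iter 12: z = -0.2953 + -0.4635i, |z|^2 = 0.3020
Did not escape in 13 iterations → in set

Answer: yes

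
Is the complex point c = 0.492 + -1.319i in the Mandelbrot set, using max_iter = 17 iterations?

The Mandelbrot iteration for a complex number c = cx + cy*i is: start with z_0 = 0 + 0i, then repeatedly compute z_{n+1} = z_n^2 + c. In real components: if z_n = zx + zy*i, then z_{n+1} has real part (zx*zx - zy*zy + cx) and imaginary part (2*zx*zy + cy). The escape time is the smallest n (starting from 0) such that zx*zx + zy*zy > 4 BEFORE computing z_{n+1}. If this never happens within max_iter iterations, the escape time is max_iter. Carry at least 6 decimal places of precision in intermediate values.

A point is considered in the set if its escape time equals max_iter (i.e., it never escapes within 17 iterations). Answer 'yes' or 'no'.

Answer: no

Derivation:
z_0 = 0 + 0i, c = 0.4920 + -1.3190i
Iter 1: z = 0.4920 + -1.3190i, |z|^2 = 1.9818
Iter 2: z = -1.0057 + -2.6169i, |z|^2 = 7.8596
Escaped at iteration 2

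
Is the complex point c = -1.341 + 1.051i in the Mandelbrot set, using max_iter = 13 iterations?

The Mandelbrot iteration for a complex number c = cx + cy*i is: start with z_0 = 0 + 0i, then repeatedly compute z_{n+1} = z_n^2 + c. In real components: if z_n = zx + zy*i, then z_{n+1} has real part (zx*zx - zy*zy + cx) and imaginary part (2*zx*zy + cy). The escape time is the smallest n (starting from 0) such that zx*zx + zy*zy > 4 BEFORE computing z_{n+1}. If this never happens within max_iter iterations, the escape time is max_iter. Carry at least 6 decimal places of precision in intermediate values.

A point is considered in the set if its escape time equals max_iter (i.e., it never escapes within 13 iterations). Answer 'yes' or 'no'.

z_0 = 0 + 0i, c = -1.3410 + 1.0510i
Iter 1: z = -1.3410 + 1.0510i, |z|^2 = 2.9029
Iter 2: z = -0.6473 + -1.7678i, |z|^2 = 3.5441
Iter 3: z = -4.0470 + 3.3396i, |z|^2 = 27.5317
Escaped at iteration 3

Answer: no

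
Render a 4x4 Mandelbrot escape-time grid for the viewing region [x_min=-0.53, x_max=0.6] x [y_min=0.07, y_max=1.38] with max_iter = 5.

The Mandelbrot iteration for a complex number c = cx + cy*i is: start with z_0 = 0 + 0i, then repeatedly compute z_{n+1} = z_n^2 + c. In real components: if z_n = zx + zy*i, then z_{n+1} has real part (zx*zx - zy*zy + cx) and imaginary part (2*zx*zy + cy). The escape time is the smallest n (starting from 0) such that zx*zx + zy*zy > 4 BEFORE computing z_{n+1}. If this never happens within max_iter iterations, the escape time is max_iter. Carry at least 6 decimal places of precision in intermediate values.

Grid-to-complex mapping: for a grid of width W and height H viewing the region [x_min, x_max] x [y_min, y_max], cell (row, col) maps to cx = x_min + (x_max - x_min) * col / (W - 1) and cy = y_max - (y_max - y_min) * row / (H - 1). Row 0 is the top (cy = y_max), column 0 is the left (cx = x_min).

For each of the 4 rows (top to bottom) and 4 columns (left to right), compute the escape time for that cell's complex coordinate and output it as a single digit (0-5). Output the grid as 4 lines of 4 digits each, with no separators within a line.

Answer: 2222
4542
5553
5554

Derivation:
(row=0, col=0): c = -0.5300 + 1.3800i → escape time 2
(row=0, col=1): c = -0.1533 + 1.3800i → escape time 2
(row=0, col=2): c = 0.2233 + 1.3800i → escape time 2
(row=0, col=3): c = 0.6000 + 1.3800i → escape time 2
(row=1, col=0): c = -0.5300 + 0.9433i → escape time 4
(row=1, col=1): c = -0.1533 + 0.9433i → escape time 5
(row=1, col=2): c = 0.2233 + 0.9433i → escape time 4
(row=1, col=3): c = 0.6000 + 0.9433i → escape time 2
(row=2, col=0): c = -0.5300 + 0.5067i → escape time 5
(row=2, col=1): c = -0.1533 + 0.5067i → escape time 5
(row=2, col=2): c = 0.2233 + 0.5067i → escape time 5
(row=2, col=3): c = 0.6000 + 0.5067i → escape time 3
(row=3, col=0): c = -0.5300 + 0.0700i → escape time 5
(row=3, col=1): c = -0.1533 + 0.0700i → escape time 5
(row=3, col=2): c = 0.2233 + 0.0700i → escape time 5
(row=3, col=3): c = 0.6000 + 0.0700i → escape time 4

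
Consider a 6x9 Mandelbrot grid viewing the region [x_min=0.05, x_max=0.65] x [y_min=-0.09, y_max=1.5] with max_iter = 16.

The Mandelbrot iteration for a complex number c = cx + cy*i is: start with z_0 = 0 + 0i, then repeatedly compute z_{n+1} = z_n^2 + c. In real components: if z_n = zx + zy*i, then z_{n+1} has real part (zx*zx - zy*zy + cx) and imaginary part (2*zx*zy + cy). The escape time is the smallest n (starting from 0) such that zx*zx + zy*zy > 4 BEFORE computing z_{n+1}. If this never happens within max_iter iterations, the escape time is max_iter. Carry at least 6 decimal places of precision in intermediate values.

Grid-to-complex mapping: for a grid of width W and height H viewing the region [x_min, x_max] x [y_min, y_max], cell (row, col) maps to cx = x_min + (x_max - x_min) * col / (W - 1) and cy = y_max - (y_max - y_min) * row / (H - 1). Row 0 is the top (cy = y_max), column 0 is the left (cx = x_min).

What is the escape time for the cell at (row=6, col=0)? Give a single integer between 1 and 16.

z_0 = 0 + 0i, c = 0.0500 + 0.3075i
Iter 1: z = 0.0500 + 0.3075i, |z|^2 = 0.0971
Iter 2: z = -0.0421 + 0.3382i, |z|^2 = 0.1162
Iter 3: z = -0.0626 + 0.2790i, |z|^2 = 0.0818
Iter 4: z = -0.0239 + 0.2725i, |z|^2 = 0.0749
Iter 5: z = -0.0237 + 0.2944i, |z|^2 = 0.0873
Iter 6: z = -0.0361 + 0.2935i, |z|^2 = 0.0875
Iter 7: z = -0.0349 + 0.2863i, |z|^2 = 0.0832
Iter 8: z = -0.0307 + 0.2875i, |z|^2 = 0.0836
Iter 9: z = -0.0317 + 0.2898i, |z|^2 = 0.0850
Iter 10: z = -0.0330 + 0.2891i, |z|^2 = 0.0847
Iter 11: z = -0.0325 + 0.2884i, |z|^2 = 0.0842
Iter 12: z = -0.0321 + 0.2888i, |z|^2 = 0.0844
Iter 13: z = -0.0323 + 0.2889i, |z|^2 = 0.0845
Iter 14: z = -0.0324 + 0.2888i, |z|^2 = 0.0845
Iter 15: z = -0.0324 + 0.2888i, |z|^2 = 0.0844

Answer: 16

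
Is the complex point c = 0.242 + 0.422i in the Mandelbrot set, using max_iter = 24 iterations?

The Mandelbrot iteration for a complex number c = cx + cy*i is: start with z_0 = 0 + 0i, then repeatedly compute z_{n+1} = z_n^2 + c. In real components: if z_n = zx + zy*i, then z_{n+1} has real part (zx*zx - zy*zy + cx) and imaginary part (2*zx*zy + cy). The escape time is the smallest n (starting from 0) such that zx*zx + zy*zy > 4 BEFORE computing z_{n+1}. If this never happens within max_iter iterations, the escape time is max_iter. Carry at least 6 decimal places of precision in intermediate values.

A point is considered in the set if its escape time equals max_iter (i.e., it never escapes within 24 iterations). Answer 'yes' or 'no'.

Answer: yes

Derivation:
z_0 = 0 + 0i, c = 0.2420 + 0.4220i
Iter 1: z = 0.2420 + 0.4220i, |z|^2 = 0.2366
Iter 2: z = 0.1225 + 0.6262i, |z|^2 = 0.4072
Iter 3: z = -0.1352 + 0.5754i, |z|^2 = 0.3494
Iter 4: z = -0.0708 + 0.2664i, |z|^2 = 0.0760
Iter 5: z = 0.1760 + 0.3843i, |z|^2 = 0.1786
Iter 6: z = 0.1253 + 0.5573i, |z|^2 = 0.3263
Iter 7: z = -0.0529 + 0.5617i, |z|^2 = 0.3183
Iter 8: z = -0.0707 + 0.3626i, |z|^2 = 0.1365
Iter 9: z = 0.1155 + 0.3707i, |z|^2 = 0.1508
Iter 10: z = 0.1179 + 0.5076i, |z|^2 = 0.2716
Iter 11: z = -0.0018 + 0.5417i, |z|^2 = 0.2934
Iter 12: z = -0.0514 + 0.4200i, |z|^2 = 0.1791
Iter 13: z = 0.0682 + 0.3788i, |z|^2 = 0.1481
Iter 14: z = 0.1032 + 0.4737i, |z|^2 = 0.2350
Iter 15: z = 0.0283 + 0.5197i, |z|^2 = 0.2709
Iter 16: z = -0.0273 + 0.4514i, |z|^2 = 0.2045
Iter 17: z = 0.0390 + 0.3973i, |z|^2 = 0.1594
Iter 18: z = 0.0857 + 0.4530i, |z|^2 = 0.2125
Iter 19: z = 0.0441 + 0.4996i, |z|^2 = 0.2515
Iter 20: z = -0.0056 + 0.4661i, |z|^2 = 0.2173
Iter 21: z = 0.0248 + 0.4167i, |z|^2 = 0.1743
Iter 22: z = 0.0689 + 0.4426i, |z|^2 = 0.2007
Iter 23: z = 0.0508 + 0.4830i, |z|^2 = 0.2359
Did not escape in 24 iterations → in set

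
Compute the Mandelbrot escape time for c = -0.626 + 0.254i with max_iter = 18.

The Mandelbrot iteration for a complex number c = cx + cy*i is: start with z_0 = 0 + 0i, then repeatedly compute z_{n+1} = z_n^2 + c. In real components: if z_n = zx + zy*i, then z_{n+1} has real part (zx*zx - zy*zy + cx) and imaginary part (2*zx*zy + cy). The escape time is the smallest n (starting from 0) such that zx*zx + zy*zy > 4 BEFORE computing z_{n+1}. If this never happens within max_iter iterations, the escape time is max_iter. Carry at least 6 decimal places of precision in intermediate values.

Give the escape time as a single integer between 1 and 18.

Answer: 18

Derivation:
z_0 = 0 + 0i, c = -0.6260 + 0.2540i
Iter 1: z = -0.6260 + 0.2540i, |z|^2 = 0.4564
Iter 2: z = -0.2986 + -0.0640i, |z|^2 = 0.0933
Iter 3: z = -0.5409 + 0.2922i, |z|^2 = 0.3780
Iter 4: z = -0.4188 + -0.0621i, |z|^2 = 0.1793
Iter 5: z = -0.4545 + 0.3061i, |z|^2 = 0.3002
Iter 6: z = -0.5131 + -0.0242i, |z|^2 = 0.2639
Iter 7: z = -0.3633 + 0.2788i, |z|^2 = 0.2097
Iter 8: z = -0.5718 + 0.0514i, |z|^2 = 0.3296
Iter 9: z = -0.3017 + 0.1952i, |z|^2 = 0.1291
Iter 10: z = -0.5731 + 0.1362i, |z|^2 = 0.3469
Iter 11: z = -0.3162 + 0.0979i, |z|^2 = 0.1095
Iter 12: z = -0.5356 + 0.1921i, |z|^2 = 0.3238
Iter 13: z = -0.3760 + 0.0482i, |z|^2 = 0.1437
Iter 14: z = -0.4869 + 0.2177i, |z|^2 = 0.2845
Iter 15: z = -0.4363 + 0.0419i, |z|^2 = 0.1921
Iter 16: z = -0.4374 + 0.2174i, |z|^2 = 0.2386
Iter 17: z = -0.4819 + 0.0638i, |z|^2 = 0.2363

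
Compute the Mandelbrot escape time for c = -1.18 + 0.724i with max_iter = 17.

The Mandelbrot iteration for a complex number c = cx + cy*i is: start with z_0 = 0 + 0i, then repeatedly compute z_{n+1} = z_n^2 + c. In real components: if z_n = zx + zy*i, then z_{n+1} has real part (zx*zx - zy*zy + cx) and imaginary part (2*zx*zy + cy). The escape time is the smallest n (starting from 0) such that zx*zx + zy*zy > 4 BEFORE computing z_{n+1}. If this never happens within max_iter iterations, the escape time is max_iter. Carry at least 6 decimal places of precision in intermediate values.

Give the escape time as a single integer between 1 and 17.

z_0 = 0 + 0i, c = -1.1800 + 0.7240i
Iter 1: z = -1.1800 + 0.7240i, |z|^2 = 1.9166
Iter 2: z = -0.3118 + -0.9846i, |z|^2 = 1.0667
Iter 3: z = -2.0523 + 1.3380i, |z|^2 = 6.0022
Escaped at iteration 3

Answer: 3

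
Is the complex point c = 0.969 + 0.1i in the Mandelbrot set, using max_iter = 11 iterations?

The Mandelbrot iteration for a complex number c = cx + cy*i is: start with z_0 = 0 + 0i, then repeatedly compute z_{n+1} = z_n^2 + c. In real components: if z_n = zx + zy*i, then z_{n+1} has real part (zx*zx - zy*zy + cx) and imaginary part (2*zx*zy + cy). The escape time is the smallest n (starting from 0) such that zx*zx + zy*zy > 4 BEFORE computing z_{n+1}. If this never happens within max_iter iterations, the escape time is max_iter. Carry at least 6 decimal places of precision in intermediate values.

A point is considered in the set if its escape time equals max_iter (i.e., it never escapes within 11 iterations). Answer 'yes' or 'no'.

z_0 = 0 + 0i, c = 0.9690 + 0.1000i
Iter 1: z = 0.9690 + 0.1000i, |z|^2 = 0.9490
Iter 2: z = 1.8980 + 0.2938i, |z|^2 = 3.6886
Iter 3: z = 4.4849 + 1.2152i, |z|^2 = 21.5915
Escaped at iteration 3

Answer: no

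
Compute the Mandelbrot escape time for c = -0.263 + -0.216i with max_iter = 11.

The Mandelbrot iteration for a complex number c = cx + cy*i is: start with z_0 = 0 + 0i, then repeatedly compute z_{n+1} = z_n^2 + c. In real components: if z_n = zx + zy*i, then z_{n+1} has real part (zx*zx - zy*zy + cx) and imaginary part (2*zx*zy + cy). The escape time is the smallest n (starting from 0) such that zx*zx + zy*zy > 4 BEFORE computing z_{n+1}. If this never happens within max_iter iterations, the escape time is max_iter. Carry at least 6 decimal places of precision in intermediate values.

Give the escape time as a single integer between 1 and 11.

z_0 = 0 + 0i, c = -0.2630 + -0.2160i
Iter 1: z = -0.2630 + -0.2160i, |z|^2 = 0.1158
Iter 2: z = -0.2405 + -0.1024i, |z|^2 = 0.0683
Iter 3: z = -0.2156 + -0.1668i, |z|^2 = 0.0743
Iter 4: z = -0.2443 + -0.1441i, |z|^2 = 0.0804
Iter 5: z = -0.2241 + -0.1456i, |z|^2 = 0.0714
Iter 6: z = -0.2340 + -0.1507i, |z|^2 = 0.0775
Iter 7: z = -0.2310 + -0.1455i, |z|^2 = 0.0745
Iter 8: z = -0.2308 + -0.1488i, |z|^2 = 0.0754
Iter 9: z = -0.2319 + -0.1473i, |z|^2 = 0.0755
Iter 10: z = -0.2309 + -0.1477i, |z|^2 = 0.0751

Answer: 11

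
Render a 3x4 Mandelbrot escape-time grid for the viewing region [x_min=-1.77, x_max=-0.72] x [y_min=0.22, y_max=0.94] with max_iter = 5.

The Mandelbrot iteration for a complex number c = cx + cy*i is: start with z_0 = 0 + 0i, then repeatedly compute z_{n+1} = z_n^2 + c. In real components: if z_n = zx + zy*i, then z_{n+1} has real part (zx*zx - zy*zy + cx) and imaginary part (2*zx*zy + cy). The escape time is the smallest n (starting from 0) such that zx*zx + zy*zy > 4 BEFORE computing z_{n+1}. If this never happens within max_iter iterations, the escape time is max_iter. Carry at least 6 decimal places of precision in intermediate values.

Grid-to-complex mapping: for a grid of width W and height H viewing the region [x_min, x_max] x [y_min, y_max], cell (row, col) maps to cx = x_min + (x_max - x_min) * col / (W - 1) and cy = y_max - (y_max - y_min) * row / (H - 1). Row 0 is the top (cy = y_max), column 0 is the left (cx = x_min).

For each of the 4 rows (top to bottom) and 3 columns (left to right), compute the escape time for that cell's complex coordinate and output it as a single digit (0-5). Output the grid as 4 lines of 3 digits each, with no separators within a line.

(row=0, col=0): c = -1.7700 + 0.9400i → escape time 1
(row=0, col=1): c = -1.2450 + 0.9400i → escape time 3
(row=0, col=2): c = -0.7200 + 0.9400i → escape time 4
(row=1, col=0): c = -1.7700 + 0.7000i → escape time 3
(row=1, col=1): c = -1.2450 + 0.7000i → escape time 3
(row=1, col=2): c = -0.7200 + 0.7000i → escape time 5
(row=2, col=0): c = -1.7700 + 0.4600i → escape time 3
(row=2, col=1): c = -1.2450 + 0.4600i → escape time 5
(row=2, col=2): c = -0.7200 + 0.4600i → escape time 5
(row=3, col=0): c = -1.7700 + 0.2200i → escape time 4
(row=3, col=1): c = -1.2450 + 0.2200i → escape time 5
(row=3, col=2): c = -0.7200 + 0.2200i → escape time 5

Answer: 134
335
355
455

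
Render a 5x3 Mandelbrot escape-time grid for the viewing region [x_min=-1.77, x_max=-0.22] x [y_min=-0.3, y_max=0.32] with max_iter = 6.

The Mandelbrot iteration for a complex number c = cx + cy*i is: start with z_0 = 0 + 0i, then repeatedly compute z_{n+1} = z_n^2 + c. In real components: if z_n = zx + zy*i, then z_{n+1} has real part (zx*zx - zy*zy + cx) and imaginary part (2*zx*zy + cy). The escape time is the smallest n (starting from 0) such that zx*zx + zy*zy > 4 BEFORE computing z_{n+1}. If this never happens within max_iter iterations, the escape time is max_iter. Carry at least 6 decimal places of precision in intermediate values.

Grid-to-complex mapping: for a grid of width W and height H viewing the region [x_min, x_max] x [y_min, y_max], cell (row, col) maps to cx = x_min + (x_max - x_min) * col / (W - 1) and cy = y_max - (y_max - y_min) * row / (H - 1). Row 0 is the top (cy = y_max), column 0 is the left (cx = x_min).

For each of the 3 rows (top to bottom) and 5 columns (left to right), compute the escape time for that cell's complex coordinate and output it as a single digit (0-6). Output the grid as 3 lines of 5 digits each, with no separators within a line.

Answer: 45666
66666
45666

Derivation:
(row=0, col=0): c = -1.7700 + 0.3200i → escape time 4
(row=0, col=1): c = -1.3825 + 0.3200i → escape time 5
(row=0, col=2): c = -0.9950 + 0.3200i → escape time 6
(row=0, col=3): c = -0.6075 + 0.3200i → escape time 6
(row=0, col=4): c = -0.2200 + 0.3200i → escape time 6
(row=1, col=0): c = -1.7700 + 0.0100i → escape time 6
(row=1, col=1): c = -1.3825 + 0.0100i → escape time 6
(row=1, col=2): c = -0.9950 + 0.0100i → escape time 6
(row=1, col=3): c = -0.6075 + 0.0100i → escape time 6
(row=1, col=4): c = -0.2200 + 0.0100i → escape time 6
(row=2, col=0): c = -1.7700 + -0.3000i → escape time 4
(row=2, col=1): c = -1.3825 + -0.3000i → escape time 5
(row=2, col=2): c = -0.9950 + -0.3000i → escape time 6
(row=2, col=3): c = -0.6075 + -0.3000i → escape time 6
(row=2, col=4): c = -0.2200 + -0.3000i → escape time 6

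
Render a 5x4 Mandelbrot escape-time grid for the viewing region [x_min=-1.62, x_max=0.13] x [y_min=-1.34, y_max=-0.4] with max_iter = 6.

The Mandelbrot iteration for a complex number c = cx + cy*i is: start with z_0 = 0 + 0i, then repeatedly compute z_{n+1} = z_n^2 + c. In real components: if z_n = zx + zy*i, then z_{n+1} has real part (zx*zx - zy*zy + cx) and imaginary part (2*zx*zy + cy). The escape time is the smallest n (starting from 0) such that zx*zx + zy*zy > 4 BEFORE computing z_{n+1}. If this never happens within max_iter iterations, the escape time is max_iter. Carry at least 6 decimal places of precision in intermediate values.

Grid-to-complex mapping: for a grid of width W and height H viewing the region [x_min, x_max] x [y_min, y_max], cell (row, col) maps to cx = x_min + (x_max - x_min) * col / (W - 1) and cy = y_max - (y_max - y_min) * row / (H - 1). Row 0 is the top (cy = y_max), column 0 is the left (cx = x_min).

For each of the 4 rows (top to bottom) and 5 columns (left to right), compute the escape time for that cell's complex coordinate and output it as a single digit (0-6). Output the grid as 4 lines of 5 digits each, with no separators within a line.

(row=0, col=0): c = -1.6200 + -0.4000i → escape time 3
(row=0, col=1): c = -1.1825 + -0.4000i → escape time 6
(row=0, col=2): c = -0.7450 + -0.4000i → escape time 6
(row=0, col=3): c = -0.3075 + -0.4000i → escape time 6
(row=0, col=4): c = 0.1300 + -0.4000i → escape time 6
(row=1, col=0): c = -1.6200 + -0.7133i → escape time 3
(row=1, col=1): c = -1.1825 + -0.7133i → escape time 3
(row=1, col=2): c = -0.7450 + -0.7133i → escape time 4
(row=1, col=3): c = -0.3075 + -0.7133i → escape time 6
(row=1, col=4): c = 0.1300 + -0.7133i → escape time 6
(row=2, col=0): c = -1.6200 + -1.0267i → escape time 2
(row=2, col=1): c = -1.1825 + -1.0267i → escape time 3
(row=2, col=2): c = -0.7450 + -1.0267i → escape time 3
(row=2, col=3): c = -0.3075 + -1.0267i → escape time 5
(row=2, col=4): c = 0.1300 + -1.0267i → escape time 4
(row=3, col=0): c = -1.6200 + -1.3400i → escape time 1
(row=3, col=1): c = -1.1825 + -1.3400i → escape time 2
(row=3, col=2): c = -0.7450 + -1.3400i → escape time 2
(row=3, col=3): c = -0.3075 + -1.3400i → escape time 2
(row=3, col=4): c = 0.1300 + -1.3400i → escape time 2

Answer: 36666
33466
23354
12222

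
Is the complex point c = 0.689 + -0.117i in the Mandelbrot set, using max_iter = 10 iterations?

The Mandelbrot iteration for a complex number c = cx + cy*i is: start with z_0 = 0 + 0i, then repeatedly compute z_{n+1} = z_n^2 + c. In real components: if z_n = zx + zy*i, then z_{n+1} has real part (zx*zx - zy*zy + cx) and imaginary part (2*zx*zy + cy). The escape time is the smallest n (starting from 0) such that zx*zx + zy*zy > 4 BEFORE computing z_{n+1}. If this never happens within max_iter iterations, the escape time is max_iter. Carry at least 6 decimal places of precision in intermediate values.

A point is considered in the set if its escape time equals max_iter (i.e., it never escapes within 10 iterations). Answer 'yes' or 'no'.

Answer: no

Derivation:
z_0 = 0 + 0i, c = 0.6890 + -0.1170i
Iter 1: z = 0.6890 + -0.1170i, |z|^2 = 0.4884
Iter 2: z = 1.1500 + -0.2782i, |z|^2 = 1.4000
Iter 3: z = 1.9342 + -0.7569i, |z|^2 = 4.3139
Escaped at iteration 3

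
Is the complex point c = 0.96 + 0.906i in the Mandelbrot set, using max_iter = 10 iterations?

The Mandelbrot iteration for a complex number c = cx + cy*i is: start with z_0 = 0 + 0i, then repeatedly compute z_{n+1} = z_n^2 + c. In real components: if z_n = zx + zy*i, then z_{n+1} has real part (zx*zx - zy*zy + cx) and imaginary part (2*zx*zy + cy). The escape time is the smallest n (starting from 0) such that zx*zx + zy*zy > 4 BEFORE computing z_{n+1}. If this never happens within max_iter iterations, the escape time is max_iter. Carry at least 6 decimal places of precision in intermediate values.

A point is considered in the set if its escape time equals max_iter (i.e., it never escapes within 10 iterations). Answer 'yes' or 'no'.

Answer: no

Derivation:
z_0 = 0 + 0i, c = 0.9600 + 0.9060i
Iter 1: z = 0.9600 + 0.9060i, |z|^2 = 1.7424
Iter 2: z = 1.0608 + 2.6455i, |z|^2 = 8.1240
Escaped at iteration 2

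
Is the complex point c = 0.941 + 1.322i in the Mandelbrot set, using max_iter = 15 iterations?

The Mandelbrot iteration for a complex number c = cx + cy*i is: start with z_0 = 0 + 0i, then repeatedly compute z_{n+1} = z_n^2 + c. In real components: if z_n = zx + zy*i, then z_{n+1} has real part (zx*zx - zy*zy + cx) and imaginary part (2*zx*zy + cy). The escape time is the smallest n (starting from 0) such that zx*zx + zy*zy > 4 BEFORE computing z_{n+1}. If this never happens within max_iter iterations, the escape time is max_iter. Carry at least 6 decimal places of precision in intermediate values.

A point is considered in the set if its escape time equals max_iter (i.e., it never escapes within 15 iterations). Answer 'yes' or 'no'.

Answer: no

Derivation:
z_0 = 0 + 0i, c = 0.9410 + 1.3220i
Iter 1: z = 0.9410 + 1.3220i, |z|^2 = 2.6332
Iter 2: z = 0.0788 + 3.8100i, |z|^2 = 14.5223
Escaped at iteration 2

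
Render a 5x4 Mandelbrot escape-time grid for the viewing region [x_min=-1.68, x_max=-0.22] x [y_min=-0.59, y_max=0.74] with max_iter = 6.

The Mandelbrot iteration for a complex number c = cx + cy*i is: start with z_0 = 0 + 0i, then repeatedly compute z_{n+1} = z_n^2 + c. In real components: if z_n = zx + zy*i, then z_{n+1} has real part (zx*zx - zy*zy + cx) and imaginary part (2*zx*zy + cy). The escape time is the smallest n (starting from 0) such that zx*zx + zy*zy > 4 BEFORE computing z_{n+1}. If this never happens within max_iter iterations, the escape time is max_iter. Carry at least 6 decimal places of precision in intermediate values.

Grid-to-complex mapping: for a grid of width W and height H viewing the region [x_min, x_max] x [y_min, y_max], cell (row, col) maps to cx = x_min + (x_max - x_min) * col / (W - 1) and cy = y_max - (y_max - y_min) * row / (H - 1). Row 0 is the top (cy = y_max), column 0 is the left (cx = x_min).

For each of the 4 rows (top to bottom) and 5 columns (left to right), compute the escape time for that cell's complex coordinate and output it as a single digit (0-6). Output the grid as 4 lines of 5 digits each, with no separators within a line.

(row=0, col=0): c = -1.6800 + 0.7400i → escape time 3
(row=0, col=1): c = -1.3150 + 0.7400i → escape time 3
(row=0, col=2): c = -0.9500 + 0.7400i → escape time 4
(row=0, col=3): c = -0.5850 + 0.7400i → escape time 6
(row=0, col=4): c = -0.2200 + 0.7400i → escape time 6
(row=1, col=0): c = -1.6800 + 0.2967i → escape time 4
(row=1, col=1): c = -1.3150 + 0.2967i → escape time 6
(row=1, col=2): c = -0.9500 + 0.2967i → escape time 6
(row=1, col=3): c = -0.5850 + 0.2967i → escape time 6
(row=1, col=4): c = -0.2200 + 0.2967i → escape time 6
(row=2, col=0): c = -1.6800 + -0.1467i → escape time 5
(row=2, col=1): c = -1.3150 + -0.1467i → escape time 6
(row=2, col=2): c = -0.9500 + -0.1467i → escape time 6
(row=2, col=3): c = -0.5850 + -0.1467i → escape time 6
(row=2, col=4): c = -0.2200 + -0.1467i → escape time 6
(row=3, col=0): c = -1.6800 + -0.5900i → escape time 3
(row=3, col=1): c = -1.3150 + -0.5900i → escape time 3
(row=3, col=2): c = -0.9500 + -0.5900i → escape time 5
(row=3, col=3): c = -0.5850 + -0.5900i → escape time 6
(row=3, col=4): c = -0.2200 + -0.5900i → escape time 6

Answer: 33466
46666
56666
33566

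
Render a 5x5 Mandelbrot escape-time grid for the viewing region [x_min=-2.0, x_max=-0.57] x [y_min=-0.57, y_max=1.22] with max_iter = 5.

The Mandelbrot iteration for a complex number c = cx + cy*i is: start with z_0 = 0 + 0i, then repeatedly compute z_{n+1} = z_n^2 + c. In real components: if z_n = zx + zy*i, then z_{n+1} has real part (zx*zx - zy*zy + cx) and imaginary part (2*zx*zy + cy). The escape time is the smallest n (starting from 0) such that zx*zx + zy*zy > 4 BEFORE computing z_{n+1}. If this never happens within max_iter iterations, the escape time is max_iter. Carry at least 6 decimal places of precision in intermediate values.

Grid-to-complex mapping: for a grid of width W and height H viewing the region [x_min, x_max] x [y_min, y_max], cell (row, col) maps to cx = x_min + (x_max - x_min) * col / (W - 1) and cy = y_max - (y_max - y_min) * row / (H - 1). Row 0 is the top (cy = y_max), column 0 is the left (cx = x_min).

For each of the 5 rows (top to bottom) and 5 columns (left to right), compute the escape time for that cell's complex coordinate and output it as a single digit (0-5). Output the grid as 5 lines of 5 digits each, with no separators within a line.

Answer: 11233
13345
14555
15555
13355

Derivation:
(row=0, col=0): c = -2.0000 + 1.2200i → escape time 1
(row=0, col=1): c = -1.6425 + 1.2200i → escape time 1
(row=0, col=2): c = -1.2850 + 1.2200i → escape time 2
(row=0, col=3): c = -0.9275 + 1.2200i → escape time 3
(row=0, col=4): c = -0.5700 + 1.2200i → escape time 3
(row=1, col=0): c = -2.0000 + 0.7725i → escape time 1
(row=1, col=1): c = -1.6425 + 0.7725i → escape time 3
(row=1, col=2): c = -1.2850 + 0.7725i → escape time 3
(row=1, col=3): c = -0.9275 + 0.7725i → escape time 4
(row=1, col=4): c = -0.5700 + 0.7725i → escape time 5
(row=2, col=0): c = -2.0000 + 0.3250i → escape time 1
(row=2, col=1): c = -1.6425 + 0.3250i → escape time 4
(row=2, col=2): c = -1.2850 + 0.3250i → escape time 5
(row=2, col=3): c = -0.9275 + 0.3250i → escape time 5
(row=2, col=4): c = -0.5700 + 0.3250i → escape time 5
(row=3, col=0): c = -2.0000 + -0.1225i → escape time 1
(row=3, col=1): c = -1.6425 + -0.1225i → escape time 5
(row=3, col=2): c = -1.2850 + -0.1225i → escape time 5
(row=3, col=3): c = -0.9275 + -0.1225i → escape time 5
(row=3, col=4): c = -0.5700 + -0.1225i → escape time 5
(row=4, col=0): c = -2.0000 + -0.5700i → escape time 1
(row=4, col=1): c = -1.6425 + -0.5700i → escape time 3
(row=4, col=2): c = -1.2850 + -0.5700i → escape time 3
(row=4, col=3): c = -0.9275 + -0.5700i → escape time 5
(row=4, col=4): c = -0.5700 + -0.5700i → escape time 5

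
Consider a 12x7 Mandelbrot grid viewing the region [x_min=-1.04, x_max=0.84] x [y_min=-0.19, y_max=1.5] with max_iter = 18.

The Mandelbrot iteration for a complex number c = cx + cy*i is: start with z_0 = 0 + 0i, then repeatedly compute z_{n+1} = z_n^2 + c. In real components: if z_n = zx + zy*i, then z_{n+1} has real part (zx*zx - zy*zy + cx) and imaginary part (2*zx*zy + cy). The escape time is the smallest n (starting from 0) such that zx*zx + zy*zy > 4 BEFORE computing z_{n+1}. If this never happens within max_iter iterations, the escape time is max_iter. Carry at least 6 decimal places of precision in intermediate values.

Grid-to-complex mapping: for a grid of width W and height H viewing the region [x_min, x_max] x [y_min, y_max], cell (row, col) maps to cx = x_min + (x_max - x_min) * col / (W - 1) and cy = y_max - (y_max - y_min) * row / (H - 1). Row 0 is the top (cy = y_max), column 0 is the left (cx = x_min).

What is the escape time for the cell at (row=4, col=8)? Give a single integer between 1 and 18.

Answer: 18

Derivation:
z_0 = 0 + 0i, c = 0.3273 + 0.3733i
Iter 1: z = 0.3273 + 0.3733i, |z|^2 = 0.2465
Iter 2: z = 0.2950 + 0.6177i, |z|^2 = 0.4686
Iter 3: z = 0.0327 + 0.7378i, |z|^2 = 0.5454
Iter 4: z = -0.2160 + 0.4217i, |z|^2 = 0.2244
Iter 5: z = 0.1961 + 0.1912i, |z|^2 = 0.0750
Iter 6: z = 0.3292 + 0.4483i, |z|^2 = 0.3094
Iter 7: z = 0.2346 + 0.6685i, |z|^2 = 0.5019
Iter 8: z = -0.0646 + 0.6870i, |z|^2 = 0.4762
Iter 9: z = -0.1406 + 0.2846i, |z|^2 = 0.1008
Iter 10: z = 0.2660 + 0.2933i, |z|^2 = 0.1568
Iter 11: z = 0.3120 + 0.5294i, |z|^2 = 0.3776
Iter 12: z = 0.1444 + 0.7037i, |z|^2 = 0.5160
Iter 13: z = -0.1471 + 0.5765i, |z|^2 = 0.3540
Iter 14: z = 0.0165 + 0.2038i, |z|^2 = 0.0418
Iter 15: z = 0.2860 + 0.3801i, |z|^2 = 0.2263
Iter 16: z = 0.2646 + 0.5907i, |z|^2 = 0.4190
Iter 17: z = 0.0483 + 0.6860i, |z|^2 = 0.4729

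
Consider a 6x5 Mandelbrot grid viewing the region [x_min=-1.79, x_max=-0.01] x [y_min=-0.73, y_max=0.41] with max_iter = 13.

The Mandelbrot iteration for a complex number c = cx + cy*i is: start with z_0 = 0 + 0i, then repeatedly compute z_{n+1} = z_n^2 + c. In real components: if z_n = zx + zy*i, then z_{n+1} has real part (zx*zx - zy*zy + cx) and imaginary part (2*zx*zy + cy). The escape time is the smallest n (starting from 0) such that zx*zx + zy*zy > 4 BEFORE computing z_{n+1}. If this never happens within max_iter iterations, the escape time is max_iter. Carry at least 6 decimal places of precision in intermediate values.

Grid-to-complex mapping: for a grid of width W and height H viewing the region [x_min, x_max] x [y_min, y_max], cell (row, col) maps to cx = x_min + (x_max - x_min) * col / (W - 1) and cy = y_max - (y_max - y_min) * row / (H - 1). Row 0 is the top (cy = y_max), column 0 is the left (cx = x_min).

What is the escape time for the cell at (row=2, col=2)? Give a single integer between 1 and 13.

Answer: 13

Derivation:
z_0 = 0 + 0i, c = -1.0780 + -0.1600i
Iter 1: z = -1.0780 + -0.1600i, |z|^2 = 1.1877
Iter 2: z = 0.0585 + 0.1850i, |z|^2 = 0.0376
Iter 3: z = -1.1088 + -0.1384i, |z|^2 = 1.2486
Iter 4: z = 0.1323 + 0.1468i, |z|^2 = 0.0391
Iter 5: z = -1.0821 + -0.1212i, |z|^2 = 1.1855
Iter 6: z = 0.0782 + 0.1022i, |z|^2 = 0.0166
Iter 7: z = -1.0823 + -0.1440i, |z|^2 = 1.1922
Iter 8: z = 0.0727 + 0.1518i, |z|^2 = 0.0283
Iter 9: z = -1.0957 + -0.1379i, |z|^2 = 1.2197
Iter 10: z = 0.1036 + 0.1423i, |z|^2 = 0.0310
Iter 11: z = -1.0875 + -0.1305i, |z|^2 = 1.1997
Iter 12: z = 0.0876 + 0.1239i, |z|^2 = 0.0230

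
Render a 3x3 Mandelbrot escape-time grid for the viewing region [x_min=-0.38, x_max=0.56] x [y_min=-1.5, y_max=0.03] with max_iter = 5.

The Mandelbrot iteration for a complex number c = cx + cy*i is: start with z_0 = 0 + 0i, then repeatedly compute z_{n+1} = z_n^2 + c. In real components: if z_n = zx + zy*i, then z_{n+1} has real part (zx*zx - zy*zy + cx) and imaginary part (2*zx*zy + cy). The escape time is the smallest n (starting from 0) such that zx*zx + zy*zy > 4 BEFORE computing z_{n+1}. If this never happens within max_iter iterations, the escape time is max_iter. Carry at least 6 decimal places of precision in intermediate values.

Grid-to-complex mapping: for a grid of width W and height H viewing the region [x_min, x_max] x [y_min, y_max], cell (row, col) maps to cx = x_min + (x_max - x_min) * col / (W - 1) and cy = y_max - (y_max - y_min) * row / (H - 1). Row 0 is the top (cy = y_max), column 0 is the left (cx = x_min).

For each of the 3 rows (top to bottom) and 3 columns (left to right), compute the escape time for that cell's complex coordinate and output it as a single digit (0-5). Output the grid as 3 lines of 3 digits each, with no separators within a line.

(row=0, col=0): c = -0.3800 + 0.0300i → escape time 5
(row=0, col=1): c = 0.0900 + 0.0300i → escape time 5
(row=0, col=2): c = 0.5600 + 0.0300i → escape time 4
(row=1, col=0): c = -0.3800 + -0.7350i → escape time 5
(row=1, col=1): c = 0.0900 + -0.7350i → escape time 5
(row=1, col=2): c = 0.5600 + -0.7350i → escape time 3
(row=2, col=0): c = -0.3800 + -1.5000i → escape time 2
(row=2, col=1): c = 0.0900 + -1.5000i → escape time 2
(row=2, col=2): c = 0.5600 + -1.5000i → escape time 2

Answer: 554
553
222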